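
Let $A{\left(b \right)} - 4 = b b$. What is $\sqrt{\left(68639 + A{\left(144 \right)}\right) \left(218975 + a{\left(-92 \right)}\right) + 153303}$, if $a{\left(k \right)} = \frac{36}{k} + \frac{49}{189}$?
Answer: $\frac{\sqrt{93181854111510}}{69} \approx 1.399 \cdot 10^{5}$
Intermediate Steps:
$A{\left(b \right)} = 4 + b^{2}$ ($A{\left(b \right)} = 4 + b b = 4 + b^{2}$)
$a{\left(k \right)} = \frac{7}{27} + \frac{36}{k}$ ($a{\left(k \right)} = \frac{36}{k} + 49 \cdot \frac{1}{189} = \frac{36}{k} + \frac{7}{27} = \frac{7}{27} + \frac{36}{k}$)
$\sqrt{\left(68639 + A{\left(144 \right)}\right) \left(218975 + a{\left(-92 \right)}\right) + 153303} = \sqrt{\left(68639 + \left(4 + 144^{2}\right)\right) \left(218975 + \left(\frac{7}{27} + \frac{36}{-92}\right)\right) + 153303} = \sqrt{\left(68639 + \left(4 + 20736\right)\right) \left(218975 + \left(\frac{7}{27} + 36 \left(- \frac{1}{92}\right)\right)\right) + 153303} = \sqrt{\left(68639 + 20740\right) \left(218975 + \left(\frac{7}{27} - \frac{9}{23}\right)\right) + 153303} = \sqrt{89379 \left(218975 - \frac{82}{621}\right) + 153303} = \sqrt{89379 \cdot \frac{135983393}{621} + 153303} = \sqrt{\frac{1350451075883}{69} + 153303} = \sqrt{\frac{1350461653790}{69}} = \frac{\sqrt{93181854111510}}{69}$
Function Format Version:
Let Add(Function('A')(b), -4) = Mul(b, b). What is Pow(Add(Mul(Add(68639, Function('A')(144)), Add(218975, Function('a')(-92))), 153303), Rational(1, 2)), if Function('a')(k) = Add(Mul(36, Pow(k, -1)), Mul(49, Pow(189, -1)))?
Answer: Mul(Rational(1, 69), Pow(93181854111510, Rational(1, 2))) ≈ 1.3990e+5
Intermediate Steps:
Function('A')(b) = Add(4, Pow(b, 2)) (Function('A')(b) = Add(4, Mul(b, b)) = Add(4, Pow(b, 2)))
Function('a')(k) = Add(Rational(7, 27), Mul(36, Pow(k, -1))) (Function('a')(k) = Add(Mul(36, Pow(k, -1)), Mul(49, Rational(1, 189))) = Add(Mul(36, Pow(k, -1)), Rational(7, 27)) = Add(Rational(7, 27), Mul(36, Pow(k, -1))))
Pow(Add(Mul(Add(68639, Function('A')(144)), Add(218975, Function('a')(-92))), 153303), Rational(1, 2)) = Pow(Add(Mul(Add(68639, Add(4, Pow(144, 2))), Add(218975, Add(Rational(7, 27), Mul(36, Pow(-92, -1))))), 153303), Rational(1, 2)) = Pow(Add(Mul(Add(68639, Add(4, 20736)), Add(218975, Add(Rational(7, 27), Mul(36, Rational(-1, 92))))), 153303), Rational(1, 2)) = Pow(Add(Mul(Add(68639, 20740), Add(218975, Add(Rational(7, 27), Rational(-9, 23)))), 153303), Rational(1, 2)) = Pow(Add(Mul(89379, Add(218975, Rational(-82, 621))), 153303), Rational(1, 2)) = Pow(Add(Mul(89379, Rational(135983393, 621)), 153303), Rational(1, 2)) = Pow(Add(Rational(1350451075883, 69), 153303), Rational(1, 2)) = Pow(Rational(1350461653790, 69), Rational(1, 2)) = Mul(Rational(1, 69), Pow(93181854111510, Rational(1, 2)))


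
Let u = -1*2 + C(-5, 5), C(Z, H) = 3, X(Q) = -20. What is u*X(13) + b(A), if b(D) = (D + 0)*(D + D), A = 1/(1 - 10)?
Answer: -1618/81 ≈ -19.975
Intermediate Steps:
A = -⅑ (A = 1/(-9) = -⅑ ≈ -0.11111)
b(D) = 2*D² (b(D) = D*(2*D) = 2*D²)
u = 1 (u = -1*2 + 3 = -2 + 3 = 1)
u*X(13) + b(A) = 1*(-20) + 2*(-⅑)² = -20 + 2*(1/81) = -20 + 2/81 = -1618/81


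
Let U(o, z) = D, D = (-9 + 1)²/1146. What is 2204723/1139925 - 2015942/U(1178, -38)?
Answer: -658383463790707/18238800 ≈ -3.6098e+7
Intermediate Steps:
D = 32/573 (D = (-8)²*(1/1146) = 64*(1/1146) = 32/573 ≈ 0.055846)
U(o, z) = 32/573
2204723/1139925 - 2015942/U(1178, -38) = 2204723/1139925 - 2015942/32/573 = 2204723*(1/1139925) - 2015942*573/32 = 2204723/1139925 - 577567383/16 = -658383463790707/18238800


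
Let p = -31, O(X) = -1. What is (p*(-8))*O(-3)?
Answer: -248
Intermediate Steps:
(p*(-8))*O(-3) = -31*(-8)*(-1) = 248*(-1) = -248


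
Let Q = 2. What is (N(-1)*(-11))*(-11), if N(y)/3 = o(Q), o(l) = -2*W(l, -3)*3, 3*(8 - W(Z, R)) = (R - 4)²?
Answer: 18150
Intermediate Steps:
W(Z, R) = 8 - (-4 + R)²/3 (W(Z, R) = 8 - (R - 4)²/3 = 8 - (-4 + R)²/3)
o(l) = 50 (o(l) = -2*(8 - (-4 - 3)²/3)*3 = -2*(8 - ⅓*(-7)²)*3 = -2*(8 - ⅓*49)*3 = -2*(8 - 49/3)*3 = -2*(-25/3)*3 = (50/3)*3 = 50)
N(y) = 150 (N(y) = 3*50 = 150)
(N(-1)*(-11))*(-11) = (150*(-11))*(-11) = -1650*(-11) = 18150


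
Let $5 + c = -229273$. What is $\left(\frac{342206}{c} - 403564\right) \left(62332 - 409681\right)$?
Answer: $\frac{5356624599127717}{38213} \approx 1.4018 \cdot 10^{11}$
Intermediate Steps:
$c = -229278$ ($c = -5 - 229273 = -229278$)
$\left(\frac{342206}{c} - 403564\right) \left(62332 - 409681\right) = \left(\frac{342206}{-229278} - 403564\right) \left(62332 - 409681\right) = \left(342206 \left(- \frac{1}{229278}\right) - 403564\right) \left(-347349\right) = \left(- \frac{171103}{114639} - 403564\right) \left(-347349\right) = \left(- \frac{46264344499}{114639}\right) \left(-347349\right) = \frac{5356624599127717}{38213}$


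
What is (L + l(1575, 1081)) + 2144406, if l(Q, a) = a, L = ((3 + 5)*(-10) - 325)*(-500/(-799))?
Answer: 1714041613/799 ≈ 2.1452e+6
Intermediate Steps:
L = -202500/799 (L = (8*(-10) - 325)*(-500*(-1/799)) = (-80 - 325)*(500/799) = -405*500/799 = -202500/799 ≈ -253.44)
(L + l(1575, 1081)) + 2144406 = (-202500/799 + 1081) + 2144406 = 661219/799 + 2144406 = 1714041613/799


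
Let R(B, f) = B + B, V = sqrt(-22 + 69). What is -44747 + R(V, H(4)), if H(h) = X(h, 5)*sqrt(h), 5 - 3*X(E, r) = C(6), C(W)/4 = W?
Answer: -44747 + 2*sqrt(47) ≈ -44733.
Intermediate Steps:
C(W) = 4*W
V = sqrt(47) ≈ 6.8557
X(E, r) = -19/3 (X(E, r) = 5/3 - 4*6/3 = 5/3 - 1/3*24 = 5/3 - 8 = -19/3)
H(h) = -19*sqrt(h)/3
R(B, f) = 2*B
-44747 + R(V, H(4)) = -44747 + 2*sqrt(47)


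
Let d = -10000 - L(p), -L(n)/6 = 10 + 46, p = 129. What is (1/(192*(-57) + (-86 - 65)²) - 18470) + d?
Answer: -333584837/11857 ≈ -28134.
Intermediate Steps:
L(n) = -336 (L(n) = -6*(10 + 46) = -6*56 = -336)
d = -9664 (d = -10000 - 1*(-336) = -10000 + 336 = -9664)
(1/(192*(-57) + (-86 - 65)²) - 18470) + d = (1/(192*(-57) + (-86 - 65)²) - 18470) - 9664 = (1/(-10944 + (-151)²) - 18470) - 9664 = (1/(-10944 + 22801) - 18470) - 9664 = (1/11857 - 18470) - 9664 = -218998789/11857 - 9664 = -333584837/11857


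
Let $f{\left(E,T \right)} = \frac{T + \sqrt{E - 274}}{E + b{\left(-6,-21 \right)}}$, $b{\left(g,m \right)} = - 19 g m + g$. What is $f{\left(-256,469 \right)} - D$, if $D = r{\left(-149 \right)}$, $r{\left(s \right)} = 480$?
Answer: $- \frac{1275349}{2656} - \frac{i \sqrt{530}}{2656} \approx -480.18 - 0.0086678 i$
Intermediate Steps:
$D = 480$
$b{\left(g,m \right)} = g - 19 g m$ ($b{\left(g,m \right)} = - 19 g m + g = g - 19 g m$)
$f{\left(E,T \right)} = \frac{T + \sqrt{-274 + E}}{-2400 + E}$ ($f{\left(E,T \right)} = \frac{T + \sqrt{E - 274}}{E - 6 \left(1 - -399\right)} = \frac{T + \sqrt{-274 + E}}{E - 6 \left(1 + 399\right)} = \frac{T + \sqrt{-274 + E}}{E - 2400} = \frac{T + \sqrt{-274 + E}}{-2400 + E}$)
$f{\left(-256,469 \right)} - D = \frac{469 + \sqrt{-274 - 256}}{-2400 - 256} - 480 = \frac{469 + \sqrt{-530}}{-2656} - 480 = - \frac{469 + i \sqrt{530}}{2656} - 480 = \left(- \frac{469}{2656} - \frac{i \sqrt{530}}{2656}\right) - 480 = - \frac{1275349}{2656} - \frac{i \sqrt{530}}{2656}$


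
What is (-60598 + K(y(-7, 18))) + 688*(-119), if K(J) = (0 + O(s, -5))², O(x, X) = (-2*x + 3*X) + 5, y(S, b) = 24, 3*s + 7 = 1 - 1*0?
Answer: -142434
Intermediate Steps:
s = -2 (s = -7/3 + (1 - 1*0)/3 = -7/3 + (1 + 0)/3 = -7/3 + (⅓)*1 = -7/3 + ⅓ = -2)
O(x, X) = 5 - 2*x + 3*X
K(J) = 36 (K(J) = (0 + (5 - 2*(-2) + 3*(-5)))² = (0 + (5 + 4 - 15))² = (0 - 6)² = (-6)² = 36)
(-60598 + K(y(-7, 18))) + 688*(-119) = (-60598 + 36) + 688*(-119) = -60562 - 81872 = -142434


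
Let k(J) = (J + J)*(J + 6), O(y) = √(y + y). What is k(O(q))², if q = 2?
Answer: 1024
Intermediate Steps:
O(y) = √2*√y (O(y) = √(2*y) = √2*√y)
k(J) = 2*J*(6 + J) (k(J) = (2*J)*(6 + J) = 2*J*(6 + J))
k(O(q))² = (2*(√2*√2)*(6 + √2*√2))² = (2*2*(6 + 2))² = (2*2*8)² = 32² = 1024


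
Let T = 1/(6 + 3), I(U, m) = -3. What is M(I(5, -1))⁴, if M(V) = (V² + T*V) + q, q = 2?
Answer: 1048576/81 ≈ 12945.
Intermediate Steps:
T = ⅑ (T = 1/9 = ⅑ ≈ 0.11111)
M(V) = 2 + V² + V/9 (M(V) = (V² + V/9) + 2 = 2 + V² + V/9)
M(I(5, -1))⁴ = (2 + (-3)² + (⅑)*(-3))⁴ = (2 + 9 - ⅓)⁴ = (32/3)⁴ = 1048576/81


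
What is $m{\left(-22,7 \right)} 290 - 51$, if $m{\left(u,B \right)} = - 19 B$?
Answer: $-38621$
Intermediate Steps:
$m{\left(-22,7 \right)} 290 - 51 = \left(-19\right) 7 \cdot 290 - 51 = \left(-133\right) 290 - 51 = -38570 - 51 = -38621$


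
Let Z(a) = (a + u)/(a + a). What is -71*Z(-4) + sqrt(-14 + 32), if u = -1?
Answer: -355/8 + 3*sqrt(2) ≈ -40.132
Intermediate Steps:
Z(a) = (-1 + a)/(2*a) (Z(a) = (a - 1)/(a + a) = (-1 + a)/((2*a)) = (-1 + a)*(1/(2*a)) = (-1 + a)/(2*a))
-71*Z(-4) + sqrt(-14 + 32) = -71*(-1 - 4)/(2*(-4)) + sqrt(-14 + 32) = -71*(-1)*(-5)/(2*4) + sqrt(18) = -71*5/8 + 3*sqrt(2) = -355/8 + 3*sqrt(2)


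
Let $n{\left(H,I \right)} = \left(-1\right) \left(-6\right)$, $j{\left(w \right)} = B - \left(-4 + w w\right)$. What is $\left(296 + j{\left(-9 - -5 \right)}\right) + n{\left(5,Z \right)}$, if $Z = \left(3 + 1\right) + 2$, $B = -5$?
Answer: $285$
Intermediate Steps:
$j{\left(w \right)} = -1 - w^{2}$ ($j{\left(w \right)} = -5 - \left(-4 + w w\right) = -5 - \left(-4 + w^{2}\right) = -1 - w^{2}$)
$Z = 6$ ($Z = 4 + 2 = 6$)
$n{\left(H,I \right)} = 6$
$\left(296 + j{\left(-9 - -5 \right)}\right) + n{\left(5,Z \right)} = \left(296 - \left(1 + \left(-9 - -5\right)^{2}\right)\right) + 6 = \left(296 - \left(1 + \left(-9 + 5\right)^{2}\right)\right) + 6 = \left(296 - 17\right) + 6 = 279 + 6 = 285$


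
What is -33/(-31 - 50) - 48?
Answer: -1285/27 ≈ -47.593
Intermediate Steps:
-33/(-31 - 50) - 48 = -33/(-81) - 48 = -33*(-1/81) - 48 = 11/27 - 48 = -1285/27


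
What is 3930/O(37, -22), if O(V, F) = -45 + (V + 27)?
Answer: 3930/19 ≈ 206.84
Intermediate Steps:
O(V, F) = -18 + V (O(V, F) = -45 + (27 + V) = -18 + V)
3930/O(37, -22) = 3930/(-18 + 37) = 3930/19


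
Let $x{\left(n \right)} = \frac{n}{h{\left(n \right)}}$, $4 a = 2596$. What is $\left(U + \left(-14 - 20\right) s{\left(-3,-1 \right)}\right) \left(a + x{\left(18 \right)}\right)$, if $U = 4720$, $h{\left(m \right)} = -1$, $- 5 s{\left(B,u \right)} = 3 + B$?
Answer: $2978320$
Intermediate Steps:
$a = 649$ ($a = \frac{1}{4} \cdot 2596 = 649$)
$s{\left(B,u \right)} = - \frac{3}{5} - \frac{B}{5}$ ($s{\left(B,u \right)} = - \frac{3 + B}{5} = - \frac{3}{5} - \frac{B}{5}$)
$x{\left(n \right)} = - n$ ($x{\left(n \right)} = \frac{n}{-1} = n \left(-1\right) = - n$)
$\left(U + \left(-14 - 20\right) s{\left(-3,-1 \right)}\right) \left(a + x{\left(18 \right)}\right) = \left(4720 + \left(-14 - 20\right) \left(- \frac{3}{5} - - \frac{3}{5}\right)\right) \left(649 - 18\right) = \left(4720 - 34 \left(- \frac{3}{5} + \frac{3}{5}\right)\right) \left(649 - 18\right) = \left(4720 - 0\right) 631 = \left(4720 + 0\right) 631 = 4720 \cdot 631 = 2978320$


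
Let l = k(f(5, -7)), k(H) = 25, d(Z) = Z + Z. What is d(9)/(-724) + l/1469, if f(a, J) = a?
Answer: -4171/531778 ≈ -0.0078435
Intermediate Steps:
d(Z) = 2*Z
l = 25
d(9)/(-724) + l/1469 = (2*9)/(-724) + 25/1469 = 18*(-1/724) + 25*(1/1469) = -9/362 + 25/1469 = -4171/531778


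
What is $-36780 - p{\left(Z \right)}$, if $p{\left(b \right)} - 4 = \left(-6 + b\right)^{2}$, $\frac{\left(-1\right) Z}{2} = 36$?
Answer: $-42868$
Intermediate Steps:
$Z = -72$ ($Z = \left(-2\right) 36 = -72$)
$p{\left(b \right)} = 4 + \left(-6 + b\right)^{2}$
$-36780 - p{\left(Z \right)} = -36780 - \left(4 + \left(-6 - 72\right)^{2}\right) = -36780 - \left(4 + \left(-78\right)^{2}\right) = -36780 - \left(4 + 6084\right) = -36780 - 6088 = -42868$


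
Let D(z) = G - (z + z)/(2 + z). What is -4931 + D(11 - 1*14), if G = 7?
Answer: -4930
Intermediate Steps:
D(z) = 7 - 2*z/(2 + z) (D(z) = 7 - (z + z)/(2 + z) = 7 - 2*z/(2 + z))
-4931 + D(11 - 1*14) = -4931 + (14 + 5*(11 - 1*14))/(2 + (11 - 1*14)) = -4931 + (14 + 5*(11 - 14))/(2 + (11 - 14)) = -4931 + (14 + 5*(-3))/(2 - 3) = -4931 + (14 - 15)/(-1) = -4931 - 1*(-1) = -4931 + 1 = -4930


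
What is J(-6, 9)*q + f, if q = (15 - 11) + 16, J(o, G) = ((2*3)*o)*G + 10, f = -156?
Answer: -6436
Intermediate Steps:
J(o, G) = 10 + 6*G*o (J(o, G) = (6*o)*G + 10 = 6*G*o + 10 = 10 + 6*G*o)
q = 20 (q = 4 + 16 = 20)
J(-6, 9)*q + f = (10 + 6*9*(-6))*20 - 156 = (10 - 324)*20 - 156 = -314*20 - 156 = -6280 - 156 = -6436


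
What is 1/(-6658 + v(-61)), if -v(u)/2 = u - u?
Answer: -1/6658 ≈ -0.00015020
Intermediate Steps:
v(u) = 0 (v(u) = -2*(u - u) = -2*0 = 0)
1/(-6658 + v(-61)) = 1/(-6658 + 0) = 1/(-6658) = -1/6658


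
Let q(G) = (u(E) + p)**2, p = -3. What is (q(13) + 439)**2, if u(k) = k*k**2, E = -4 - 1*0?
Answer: 24285184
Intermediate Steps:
E = -4 (E = -4 + 0 = -4)
u(k) = k**3
q(G) = 4489 (q(G) = ((-4)**3 - 3)**2 = (-64 - 3)**2 = (-67)**2 = 4489)
(q(13) + 439)**2 = (4489 + 439)**2 = 4928**2 = 24285184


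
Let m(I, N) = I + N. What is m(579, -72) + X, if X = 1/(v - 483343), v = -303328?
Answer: 398842196/786671 ≈ 507.00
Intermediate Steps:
X = -1/786671 (X = 1/(-303328 - 483343) = 1/(-786671) = -1/786671 ≈ -1.2712e-6)
m(579, -72) + X = (579 - 72) - 1/786671 = 507 - 1/786671 = 398842196/786671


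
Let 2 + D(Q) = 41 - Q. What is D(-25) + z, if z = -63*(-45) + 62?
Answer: 2961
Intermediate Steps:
D(Q) = 39 - Q (D(Q) = -2 + (41 - Q) = 39 - Q)
z = 2897 (z = 2835 + 62 = 2897)
D(-25) + z = (39 - 1*(-25)) + 2897 = (39 + 25) + 2897 = 64 + 2897 = 2961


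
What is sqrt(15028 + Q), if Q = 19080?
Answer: 2*sqrt(8527) ≈ 184.68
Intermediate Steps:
sqrt(15028 + Q) = sqrt(15028 + 19080) = sqrt(34108) = 2*sqrt(8527)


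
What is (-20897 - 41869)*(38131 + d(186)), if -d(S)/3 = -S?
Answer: -2428353774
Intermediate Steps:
d(S) = 3*S (d(S) = -(-3)*S = 3*S)
(-20897 - 41869)*(38131 + d(186)) = (-20897 - 41869)*(38131 + 3*186) = -62766*(38131 + 558) = -62766*38689 = -2428353774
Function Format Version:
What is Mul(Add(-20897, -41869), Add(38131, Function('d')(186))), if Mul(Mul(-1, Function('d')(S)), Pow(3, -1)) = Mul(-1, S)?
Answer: -2428353774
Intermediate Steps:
Function('d')(S) = Mul(3, S) (Function('d')(S) = Mul(-3, Mul(-1, S)) = Mul(3, S))
Mul(Add(-20897, -41869), Add(38131, Function('d')(186))) = Mul(Add(-20897, -41869), Add(38131, Mul(3, 186))) = Mul(-62766, Add(38131, 558)) = Mul(-62766, 38689) = -2428353774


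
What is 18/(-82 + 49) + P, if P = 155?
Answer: 1699/11 ≈ 154.45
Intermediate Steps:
18/(-82 + 49) + P = 18/(-82 + 49) + 155 = 18/(-33) + 155 = -1/33*18 + 155 = -6/11 + 155 = 1699/11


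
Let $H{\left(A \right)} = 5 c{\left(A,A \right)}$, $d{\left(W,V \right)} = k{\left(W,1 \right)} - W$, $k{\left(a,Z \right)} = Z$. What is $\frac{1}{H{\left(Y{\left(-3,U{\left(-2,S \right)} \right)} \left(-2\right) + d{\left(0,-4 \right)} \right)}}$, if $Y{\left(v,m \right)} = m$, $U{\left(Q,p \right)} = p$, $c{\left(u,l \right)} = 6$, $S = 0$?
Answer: $\frac{1}{30} \approx 0.033333$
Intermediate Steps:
$d{\left(W,V \right)} = 1 - W$
$H{\left(A \right)} = 30$ ($H{\left(A \right)} = 5 \cdot 6 = 30$)
$\frac{1}{H{\left(Y{\left(-3,U{\left(-2,S \right)} \right)} \left(-2\right) + d{\left(0,-4 \right)} \right)}} = \frac{1}{30}$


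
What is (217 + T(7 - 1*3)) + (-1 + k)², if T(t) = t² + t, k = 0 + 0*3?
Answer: 238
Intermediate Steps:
k = 0 (k = 0 + 0 = 0)
T(t) = t + t²
(217 + T(7 - 1*3)) + (-1 + k)² = (217 + (7 - 1*3)*(1 + (7 - 1*3))) + (-1 + 0)² = (217 + (7 - 3)*(1 + (7 - 3))) + (-1)² = (217 + 4*(1 + 4)) + 1 = (217 + 4*5) + 1 = (217 + 20) + 1 = 237 + 1 = 238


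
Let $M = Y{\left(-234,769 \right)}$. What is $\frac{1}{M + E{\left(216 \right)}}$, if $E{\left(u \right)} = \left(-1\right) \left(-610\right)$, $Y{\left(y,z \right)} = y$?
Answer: $\frac{1}{376} \approx 0.0026596$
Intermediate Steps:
$E{\left(u \right)} = 610$
$M = -234$
$\frac{1}{M + E{\left(216 \right)}} = \frac{1}{-234 + 610} = \frac{1}{376}$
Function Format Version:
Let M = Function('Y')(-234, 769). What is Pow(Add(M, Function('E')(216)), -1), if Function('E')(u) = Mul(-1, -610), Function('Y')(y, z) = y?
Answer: Rational(1, 376) ≈ 0.0026596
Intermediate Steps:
Function('E')(u) = 610
M = -234
Pow(Add(M, Function('E')(216)), -1) = Pow(Add(-234, 610), -1) = Pow(376, -1) = Rational(1, 376)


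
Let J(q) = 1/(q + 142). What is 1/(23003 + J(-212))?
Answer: 70/1610209 ≈ 4.3473e-5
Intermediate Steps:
J(q) = 1/(142 + q)
1/(23003 + J(-212)) = 1/(23003 + 1/(142 - 212)) = 1/(23003 + 1/(-70)) = 1/(23003 - 1/70) = 1/(1610209/70) = 70/1610209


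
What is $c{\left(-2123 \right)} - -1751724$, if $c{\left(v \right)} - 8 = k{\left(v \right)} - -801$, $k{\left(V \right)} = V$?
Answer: $1750410$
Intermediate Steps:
$c{\left(v \right)} = 809 + v$ ($c{\left(v \right)} = 8 + \left(v - -801\right) = 8 + \left(v + 801\right) = 8 + \left(801 + v\right) = 809 + v$)
$c{\left(-2123 \right)} - -1751724 = \left(809 - 2123\right) - -1751724 = -1314 + 1751724 = 1750410$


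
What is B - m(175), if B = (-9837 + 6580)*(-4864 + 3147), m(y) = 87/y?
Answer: 978646988/175 ≈ 5.5923e+6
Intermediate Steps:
B = 5592269 (B = -3257*(-1717) = 5592269)
B - m(175) = 5592269 - 87/175 = 978646988/175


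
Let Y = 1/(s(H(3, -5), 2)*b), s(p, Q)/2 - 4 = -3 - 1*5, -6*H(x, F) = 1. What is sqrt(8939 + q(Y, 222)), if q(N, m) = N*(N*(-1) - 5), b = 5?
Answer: sqrt(14302599)/40 ≈ 94.547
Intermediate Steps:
H(x, F) = -1/6 (H(x, F) = -1/6*1 = -1/6)
s(p, Q) = -8 (s(p, Q) = 8 + 2*(-3 - 1*5) = 8 + 2*(-3 - 5) = 8 + 2*(-8) = 8 - 16 = -8)
Y = -1/40 (Y = 1/(-8*5) = 1/(-40) = -1/40 ≈ -0.025000)
q(N, m) = N*(-5 - N) (q(N, m) = N*(-N - 5) = N*(-5 - N))
sqrt(8939 + q(Y, 222)) = sqrt(8939 - 1*(-1/40)*(5 - 1/40)) = sqrt(8939 - 1*(-1/40)*199/40) = sqrt(8939 + 199/1600) = sqrt(14302599/1600) = sqrt(14302599)/40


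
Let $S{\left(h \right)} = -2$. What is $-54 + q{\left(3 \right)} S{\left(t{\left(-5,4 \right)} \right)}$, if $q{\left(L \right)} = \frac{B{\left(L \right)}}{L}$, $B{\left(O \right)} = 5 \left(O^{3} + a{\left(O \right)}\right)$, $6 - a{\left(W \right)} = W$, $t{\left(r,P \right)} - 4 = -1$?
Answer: $-154$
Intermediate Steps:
$t{\left(r,P \right)} = 3$ ($t{\left(r,P \right)} = 4 - 1 = 3$)
$a{\left(W \right)} = 6 - W$
$B{\left(O \right)} = 30 - 5 O + 5 O^{3}$ ($B{\left(O \right)} = 5 \left(O^{3} - \left(-6 + O\right)\right) = 5 \left(6 + O^{3} - O\right) = 30 - 5 O + 5 O^{3}$)
$q{\left(L \right)} = \frac{30 - 5 L + 5 L^{3}}{L}$
$-54 + q{\left(3 \right)} S{\left(t{\left(-5,4 \right)} \right)} = -54 + \left(-5 + 5 \cdot 3^{2} + \frac{30}{3}\right) \left(-2\right) = -54 + \left(-5 + 5 \cdot 9 + 30 \cdot \frac{1}{3}\right) \left(-2\right) = -54 + \left(-5 + 45 + 10\right) \left(-2\right) = -54 + 50 \left(-2\right) = -54 - 100 = -154$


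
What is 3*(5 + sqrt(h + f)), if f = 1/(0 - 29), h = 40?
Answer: 15 + 3*sqrt(33611)/29 ≈ 33.965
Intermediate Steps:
f = -1/29 (f = 1/(-29) = -1/29 ≈ -0.034483)
3*(5 + sqrt(h + f)) = 3*(5 + sqrt(40 - 1/29)) = 3*(5 + sqrt(1159/29)) = 3*(5 + sqrt(33611)/29) = 15 + 3*sqrt(33611)/29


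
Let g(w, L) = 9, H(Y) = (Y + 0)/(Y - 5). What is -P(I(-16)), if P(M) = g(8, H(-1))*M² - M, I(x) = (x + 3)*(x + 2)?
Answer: -297934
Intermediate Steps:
I(x) = (2 + x)*(3 + x) (I(x) = (3 + x)*(2 + x) = (2 + x)*(3 + x))
H(Y) = Y/(-5 + Y)
P(M) = -M + 9*M² (P(M) = 9*M² - M = -M + 9*M²)
-P(I(-16)) = -(6 + (-16)² + 5*(-16))*(-1 + 9*(6 + (-16)² + 5*(-16))) = -(6 + 256 - 80)*(-1 + 9*(6 + 256 - 80)) = -182*(-1 + 9*182) = -182*(-1 + 1638) = -182*1637 = -1*297934 = -297934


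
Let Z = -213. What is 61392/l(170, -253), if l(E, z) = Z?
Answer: -20464/71 ≈ -288.23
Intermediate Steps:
l(E, z) = -213
61392/l(170, -253) = 61392/(-213) = 61392*(-1/213) = -20464/71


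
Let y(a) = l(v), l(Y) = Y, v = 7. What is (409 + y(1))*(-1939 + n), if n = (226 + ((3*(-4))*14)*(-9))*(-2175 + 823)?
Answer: -978313440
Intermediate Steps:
y(a) = 7
n = -2349776 (n = (226 - 12*14*(-9))*(-1352) = (226 - 168*(-9))*(-1352) = (226 + 1512)*(-1352) = 1738*(-1352) = -2349776)
(409 + y(1))*(-1939 + n) = (409 + 7)*(-1939 - 2349776) = 416*(-2351715) = -978313440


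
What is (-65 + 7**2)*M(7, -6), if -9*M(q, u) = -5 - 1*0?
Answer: -80/9 ≈ -8.8889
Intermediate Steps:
M(q, u) = 5/9 (M(q, u) = -(-5 - 1*0)/9 = -(-5 + 0)/9 = -1/9*(-5) = 5/9)
(-65 + 7**2)*M(7, -6) = (-65 + 7**2)*(5/9) = (-65 + 49)*(5/9) = -16*5/9 = -80/9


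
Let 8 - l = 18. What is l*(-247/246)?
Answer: 1235/123 ≈ 10.041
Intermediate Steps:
l = -10 (l = 8 - 1*18 = 8 - 18 = -10)
l*(-247/246) = -(-2470)/246 = -10*(-247/246) = 1235/123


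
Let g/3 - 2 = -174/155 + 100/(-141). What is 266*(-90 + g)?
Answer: -173425084/7285 ≈ -23806.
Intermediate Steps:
g = 3676/7285 (g = 6 + 3*(-174/155 + 100/(-141)) = 6 + 3*(-174*1/155 + 100*(-1/141)) = 6 + 3*(-174/155 - 100/141) = 6 + 3*(-40034/21855) = 6 - 40034/7285 = 3676/7285 ≈ 0.50460)
266*(-90 + g) = 266*(-90 + 3676/7285) = 266*(-651974/7285) = -173425084/7285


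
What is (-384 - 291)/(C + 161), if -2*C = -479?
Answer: -150/89 ≈ -1.6854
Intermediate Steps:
C = 479/2 (C = -1/2*(-479) = 479/2 ≈ 239.50)
(-384 - 291)/(C + 161) = (-384 - 291)/(479/2 + 161) = -675/801/2 = -675*2/801 = -150/89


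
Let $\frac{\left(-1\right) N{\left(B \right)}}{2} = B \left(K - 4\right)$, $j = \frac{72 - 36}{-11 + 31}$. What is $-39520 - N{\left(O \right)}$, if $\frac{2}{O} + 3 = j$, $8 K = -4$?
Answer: $-39505$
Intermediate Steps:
$K = - \frac{1}{2}$ ($K = \frac{1}{8} \left(-4\right) = - \frac{1}{2} \approx -0.5$)
$j = \frac{9}{5}$ ($j = \frac{36}{20} = 36 \cdot \frac{1}{20} = \frac{9}{5} \approx 1.8$)
$O = - \frac{5}{3}$ ($O = \frac{2}{-3 + \frac{9}{5}} = \frac{2}{- \frac{6}{5}} = 2 \left(- \frac{5}{6}\right) = - \frac{5}{3} \approx -1.6667$)
$N{\left(B \right)} = 9 B$ ($N{\left(B \right)} = - 2 B \left(- \frac{1}{2} - 4\right) = - 2 B \left(- \frac{9}{2}\right) = - 2 \left(- \frac{9 B}{2}\right) = 9 B$)
$-39520 - N{\left(O \right)} = -39520 - 9 \left(- \frac{5}{3}\right) = -39520 - -15 = -39520 + 15 = -39505$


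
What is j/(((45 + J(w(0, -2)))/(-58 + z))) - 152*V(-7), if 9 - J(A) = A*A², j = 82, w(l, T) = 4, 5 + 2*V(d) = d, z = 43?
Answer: 1035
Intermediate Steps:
V(d) = -5/2 + d/2
J(A) = 9 - A³ (J(A) = 9 - A*A² = 9 - A³)
j/(((45 + J(w(0, -2)))/(-58 + z))) - 152*V(-7) = 82/(((45 + (9 - 1*4³))/(-58 + 43))) - 152*(-5/2 + (½)*(-7)) = 82/(((45 + (9 - 1*64))/(-15))) - 152*(-5/2 - 7/2) = 82/(((45 + (9 - 64))*(-1/15))) - 152*(-6) = 82/(((45 - 55)*(-1/15))) + 912 = 82/((-10*(-1/15))) + 912 = 82/(⅔) + 912 = 82*(3/2) + 912 = 123 + 912 = 1035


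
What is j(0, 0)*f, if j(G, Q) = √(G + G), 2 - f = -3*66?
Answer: 0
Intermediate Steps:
f = 200 (f = 2 - (-3)*66 = 2 - 1*(-198) = 2 + 198 = 200)
j(G, Q) = √2*√G (j(G, Q) = √(2*G) = √2*√G)
j(0, 0)*f = (√2*√0)*200 = (√2*0)*200 = 0*200 = 0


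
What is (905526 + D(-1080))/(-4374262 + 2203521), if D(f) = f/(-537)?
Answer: -162089514/388562639 ≈ -0.41715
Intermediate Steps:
D(f) = -f/537 (D(f) = f*(-1/537) = -f/537)
(905526 + D(-1080))/(-4374262 + 2203521) = (905526 - 1/537*(-1080))/(-4374262 + 2203521) = (905526 + 360/179)/(-2170741) = (162089514/179)*(-1/2170741) = -162089514/388562639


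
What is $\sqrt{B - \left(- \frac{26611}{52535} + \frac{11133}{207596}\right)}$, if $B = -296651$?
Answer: $\frac{i \sqrt{8821056379023369690430935}}{5453027930} \approx 544.66 i$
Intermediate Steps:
$\sqrt{B - \left(- \frac{26611}{52535} + \frac{11133}{207596}\right)} = \sqrt{-296651 - \left(- \frac{26611}{52535} + \frac{11133}{207596}\right)} = \sqrt{-296651 - - \frac{4939465001}{10906055860}} = \sqrt{-296651 + \left(\frac{26611}{52535} - \frac{11133}{207596}\right)} = \sqrt{-296651 + \frac{4939465001}{10906055860}} = \sqrt{- \frac{3235287437459859}{10906055860}} = \frac{i \sqrt{8821056379023369690430935}}{5453027930}$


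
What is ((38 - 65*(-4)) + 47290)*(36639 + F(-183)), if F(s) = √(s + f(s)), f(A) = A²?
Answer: 1743576732 + 47588*√33306 ≈ 1.7523e+9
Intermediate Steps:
F(s) = √(s + s²)
((38 - 65*(-4)) + 47290)*(36639 + F(-183)) = ((38 - 65*(-4)) + 47290)*(36639 + √(-183*(1 - 183))) = ((38 + 260) + 47290)*(36639 + √(-183*(-182))) = (298 + 47290)*(36639 + √33306) = 47588*(36639 + √33306) = 1743576732 + 47588*√33306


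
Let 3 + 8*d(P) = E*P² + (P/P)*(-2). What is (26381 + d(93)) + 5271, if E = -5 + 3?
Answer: 235913/8 ≈ 29489.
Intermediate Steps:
E = -2
d(P) = -5/8 - P²/4 (d(P) = -3/8 + (-2*P² + (P/P)*(-2))/8 = -3/8 + (-2*P² + 1*(-2))/8 = -3/8 + (-2*P² - 2)/8 = -3/8 + (-2 - 2*P²)/8 = -3/8 + (-¼ - P²/4) = -5/8 - P²/4)
(26381 + d(93)) + 5271 = (26381 + (-5/8 - ¼*93²)) + 5271 = (26381 + (-5/8 - ¼*8649)) + 5271 = (26381 + (-5/8 - 8649/4)) + 5271 = (26381 - 17303/8) + 5271 = 193745/8 + 5271 = 235913/8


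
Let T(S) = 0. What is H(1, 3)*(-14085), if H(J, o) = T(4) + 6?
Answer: -84510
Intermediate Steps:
H(J, o) = 6 (H(J, o) = 0 + 6 = 6)
H(1, 3)*(-14085) = 6*(-14085) = -84510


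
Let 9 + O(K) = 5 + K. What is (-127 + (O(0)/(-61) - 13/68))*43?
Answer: -22674631/4148 ≈ -5466.4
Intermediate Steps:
O(K) = -4 + K (O(K) = -9 + (5 + K) = -4 + K)
(-127 + (O(0)/(-61) - 13/68))*43 = (-127 + ((-4 + 0)/(-61) - 13/68))*43 = (-127 + (-4*(-1/61) - 13*1/68))*43 = (-127 + (4/61 - 13/68))*43 = (-127 - 521/4148)*43 = -527317/4148*43 = -22674631/4148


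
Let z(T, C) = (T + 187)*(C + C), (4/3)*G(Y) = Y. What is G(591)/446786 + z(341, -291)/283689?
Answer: -60964358003/56332566024 ≈ -1.0822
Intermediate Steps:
G(Y) = 3*Y/4
z(T, C) = 2*C*(187 + T) (z(T, C) = (187 + T)*(2*C) = 2*C*(187 + T))
G(591)/446786 + z(341, -291)/283689 = ((3/4)*591)/446786 + (2*(-291)*(187 + 341))/283689 = (1773/4)*(1/446786) + (2*(-291)*528)*(1/283689) = 1773/1787144 - 307296*1/283689 = 1773/1787144 - 34144/31521 = -60964358003/56332566024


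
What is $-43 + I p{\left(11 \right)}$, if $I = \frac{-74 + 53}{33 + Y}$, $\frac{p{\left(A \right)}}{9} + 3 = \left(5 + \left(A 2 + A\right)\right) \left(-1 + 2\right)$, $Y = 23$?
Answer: $- \frac{1289}{8} \approx -161.13$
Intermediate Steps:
$p{\left(A \right)} = 18 + 27 A$ ($p{\left(A \right)} = -27 + 9 \left(5 + \left(A 2 + A\right)\right) \left(-1 + 2\right) = -27 + 9 \left(5 + \left(2 A + A\right)\right) 1 = -27 + 9 \left(5 + 3 A\right) 1 = -27 + 9 \left(5 + 3 A\right) = -27 + \left(45 + 27 A\right) = 18 + 27 A$)
$I = - \frac{3}{8}$ ($I = \frac{-74 + 53}{33 + 23} = - \frac{21}{56} = \left(-21\right) \frac{1}{56} = - \frac{3}{8} \approx -0.375$)
$-43 + I p{\left(11 \right)} = -43 - \frac{3 \left(18 + 27 \cdot 11\right)}{8} = -43 - \frac{3 \left(18 + 297\right)}{8} = -43 - \frac{945}{8} = - \frac{1289}{8}$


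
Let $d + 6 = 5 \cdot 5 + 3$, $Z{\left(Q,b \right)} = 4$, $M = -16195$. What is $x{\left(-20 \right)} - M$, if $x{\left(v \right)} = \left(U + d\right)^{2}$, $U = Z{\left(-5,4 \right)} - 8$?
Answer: $16519$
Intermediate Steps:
$d = 22$ ($d = -6 + \left(5 \cdot 5 + 3\right) = -6 + \left(25 + 3\right) = -6 + 28 = 22$)
$U = -4$ ($U = 4 - 8 = -4$)
$x{\left(v \right)} = 324$ ($x{\left(v \right)} = \left(-4 + 22\right)^{2} = 18^{2} = 324$)
$x{\left(-20 \right)} - M = 324 - -16195 = 324 + 16195 = 16519$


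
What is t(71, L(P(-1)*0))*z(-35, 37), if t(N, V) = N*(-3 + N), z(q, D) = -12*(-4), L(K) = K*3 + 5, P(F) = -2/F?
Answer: 231744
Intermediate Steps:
L(K) = 5 + 3*K (L(K) = 3*K + 5 = 5 + 3*K)
z(q, D) = 48
t(71, L(P(-1)*0))*z(-35, 37) = (71*(-3 + 71))*48 = (71*68)*48 = 4828*48 = 231744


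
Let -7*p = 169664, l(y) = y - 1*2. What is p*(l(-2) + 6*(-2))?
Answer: 2714624/7 ≈ 3.8780e+5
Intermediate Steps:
l(y) = -2 + y (l(y) = y - 2 = -2 + y)
p = -169664/7 (p = -⅐*169664 = -169664/7 ≈ -24238.)
p*(l(-2) + 6*(-2)) = -169664*((-2 - 2) + 6*(-2))/7 = -169664*(-4 - 12)/7 = -169664/7*(-16) = 2714624/7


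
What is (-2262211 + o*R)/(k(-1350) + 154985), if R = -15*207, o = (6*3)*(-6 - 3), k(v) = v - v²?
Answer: 1759201/1668865 ≈ 1.0541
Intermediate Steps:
o = -162 (o = 18*(-9) = -162)
R = -3105
(-2262211 + o*R)/(k(-1350) + 154985) = (-2262211 - 162*(-3105))/(-1350*(1 - 1*(-1350)) + 154985) = (-2262211 + 503010)/(-1350*(1 + 1350) + 154985) = -1759201/(-1350*1351 + 154985) = -1759201/(-1823850 + 154985) = -1759201/(-1668865) = -1759201*(-1/1668865) = 1759201/1668865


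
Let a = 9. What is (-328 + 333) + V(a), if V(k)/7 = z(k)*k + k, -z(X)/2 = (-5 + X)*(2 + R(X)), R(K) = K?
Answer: -5476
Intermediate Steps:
z(X) = -2*(-5 + X)*(2 + X)
V(k) = 7*k + 7*k*(20 - 2*k² + 6*k) (V(k) = 7*((20 - 2*k² + 6*k)*k + k) = 7*(k*(20 - 2*k² + 6*k) + k) = 7*(k + k*(20 - 2*k² + 6*k)) = 7*k + 7*k*(20 - 2*k² + 6*k))
(-328 + 333) + V(a) = (-328 + 333) + 7*9*(21 - 2*9² + 6*9) = 5 + 7*9*(21 - 2*81 + 54) = 5 + 7*9*(21 - 162 + 54) = 5 + 7*9*(-87) = 5 - 5481 = -5476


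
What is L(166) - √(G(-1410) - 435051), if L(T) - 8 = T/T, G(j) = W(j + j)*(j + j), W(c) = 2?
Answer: 9 - I*√440691 ≈ 9.0 - 663.85*I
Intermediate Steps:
G(j) = 4*j (G(j) = 2*(j + j) = 2*(2*j) = 4*j)
L(T) = 9 (L(T) = 8 + T/T = 8 + 1 = 9)
L(166) - √(G(-1410) - 435051) = 9 - √(4*(-1410) - 435051) = 9 - √(-5640 - 435051) = 9 - √(-440691) = 9 - I*√440691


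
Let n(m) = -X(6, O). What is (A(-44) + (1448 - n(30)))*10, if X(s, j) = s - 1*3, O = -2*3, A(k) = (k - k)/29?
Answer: 14510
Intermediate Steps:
A(k) = 0 (A(k) = 0*(1/29) = 0)
O = -6
X(s, j) = -3 + s (X(s, j) = s - 3 = -3 + s)
n(m) = -3 (n(m) = -(-3 + 6) = -1*3 = -3)
(A(-44) + (1448 - n(30)))*10 = (0 + (1448 - 1*(-3)))*10 = (0 + (1448 + 3))*10 = (0 + 1451)*10 = 1451*10 = 14510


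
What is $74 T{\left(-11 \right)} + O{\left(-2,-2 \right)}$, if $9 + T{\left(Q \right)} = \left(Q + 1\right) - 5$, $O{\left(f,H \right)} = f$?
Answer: $-1778$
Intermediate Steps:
$T{\left(Q \right)} = -13 + Q$ ($T{\left(Q \right)} = -9 + \left(\left(Q + 1\right) - 5\right) = -9 + \left(\left(1 + Q\right) - 5\right) = -9 + \left(-4 + Q\right) = -13 + Q$)
$74 T{\left(-11 \right)} + O{\left(-2,-2 \right)} = 74 \left(-13 - 11\right) - 2 = 74 \left(-24\right) - 2 = -1776 - 2 = -1778$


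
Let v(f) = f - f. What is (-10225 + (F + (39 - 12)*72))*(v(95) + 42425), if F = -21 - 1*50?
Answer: -354333600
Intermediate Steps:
F = -71 (F = -21 - 50 = -71)
v(f) = 0
(-10225 + (F + (39 - 12)*72))*(v(95) + 42425) = (-10225 + (-71 + (39 - 12)*72))*(0 + 42425) = (-10225 + (-71 + 27*72))*42425 = (-10225 + (-71 + 1944))*42425 = (-10225 + 1873)*42425 = -8352*42425 = -354333600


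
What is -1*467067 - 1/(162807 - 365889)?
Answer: -94852900493/203082 ≈ -4.6707e+5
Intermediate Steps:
-1*467067 - 1/(162807 - 365889) = -467067 - 1/(-203082) = -467067 - 1*(-1/203082) = -467067 + 1/203082 = -94852900493/203082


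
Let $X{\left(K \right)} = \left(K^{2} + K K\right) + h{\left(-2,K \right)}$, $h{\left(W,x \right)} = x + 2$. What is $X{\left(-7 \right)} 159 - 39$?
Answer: $14748$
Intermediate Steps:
$h{\left(W,x \right)} = 2 + x$
$X{\left(K \right)} = 2 + K + 2 K^{2}$ ($X{\left(K \right)} = \left(K^{2} + K K\right) + \left(2 + K\right) = \left(K^{2} + K^{2}\right) + \left(2 + K\right) = 2 K^{2} + \left(2 + K\right) = 2 + K + 2 K^{2}$)
$X{\left(-7 \right)} 159 - 39 = \left(2 - 7 + 2 \left(-7\right)^{2}\right) 159 - 39 = \left(2 - 7 + 2 \cdot 49\right) 159 - 39 = \left(2 - 7 + 98\right) 159 - 39 = 93 \cdot 159 - 39 = 14787 - 39 = 14748$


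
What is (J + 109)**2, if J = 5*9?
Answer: 23716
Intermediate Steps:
J = 45
(J + 109)**2 = (45 + 109)**2 = 154**2 = 23716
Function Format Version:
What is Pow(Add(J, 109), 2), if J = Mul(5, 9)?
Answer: 23716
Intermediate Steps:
J = 45
Pow(Add(J, 109), 2) = Pow(Add(45, 109), 2) = Pow(154, 2) = 23716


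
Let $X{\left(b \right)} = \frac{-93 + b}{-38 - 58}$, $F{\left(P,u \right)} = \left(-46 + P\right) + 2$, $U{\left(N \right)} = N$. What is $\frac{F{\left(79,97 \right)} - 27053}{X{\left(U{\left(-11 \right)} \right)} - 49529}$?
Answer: $\frac{324216}{594335} \approx 0.54551$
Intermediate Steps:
$F{\left(P,u \right)} = -44 + P$
$X{\left(b \right)} = \frac{31}{32} - \frac{b}{96}$ ($X{\left(b \right)} = \frac{-93 + b}{-96} = \left(-93 + b\right) \left(- \frac{1}{96}\right) = \frac{31}{32} - \frac{b}{96}$)
$\frac{F{\left(79,97 \right)} - 27053}{X{\left(U{\left(-11 \right)} \right)} - 49529} = \frac{\left(-44 + 79\right) - 27053}{\left(\frac{31}{32} - - \frac{11}{96}\right) - 49529} = \frac{35 - 27053}{\left(\frac{31}{32} + \frac{11}{96}\right) - 49529} = - \frac{27018}{\frac{13}{12} - 49529} = - \frac{27018}{- \frac{594335}{12}} = \left(-27018\right) \left(- \frac{12}{594335}\right) = \frac{324216}{594335}$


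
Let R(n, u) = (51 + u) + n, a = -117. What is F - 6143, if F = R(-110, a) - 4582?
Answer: -10901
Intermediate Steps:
R(n, u) = 51 + n + u
F = -4758 (F = (51 - 110 - 117) - 4582 = -176 - 4582 = -4758)
F - 6143 = -4758 - 6143 = -10901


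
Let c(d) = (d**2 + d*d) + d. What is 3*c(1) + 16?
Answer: 25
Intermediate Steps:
c(d) = d + 2*d**2 (c(d) = (d**2 + d**2) + d = 2*d**2 + d = d + 2*d**2)
3*c(1) + 16 = 3*(1*(1 + 2*1)) + 16 = 3*(1*(1 + 2)) + 16 = 3*(1*3) + 16 = 3*3 + 16 = 9 + 16 = 25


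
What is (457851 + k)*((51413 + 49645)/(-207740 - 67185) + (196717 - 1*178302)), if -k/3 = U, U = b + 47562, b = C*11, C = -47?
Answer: 1603419982428972/274925 ≈ 5.8322e+9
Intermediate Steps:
b = -517 (b = -47*11 = -517)
U = 47045 (U = -517 + 47562 = 47045)
k = -141135 (k = -3*47045 = -141135)
(457851 + k)*((51413 + 49645)/(-207740 - 67185) + (196717 - 1*178302)) = (457851 - 141135)*((51413 + 49645)/(-207740 - 67185) + (196717 - 1*178302)) = 316716*(101058/(-274925) + (196717 - 178302)) = 316716*(101058*(-1/274925) + 18415) = 316716*(-101058/274925 + 18415) = 316716*(5062642817/274925) = 1603419982428972/274925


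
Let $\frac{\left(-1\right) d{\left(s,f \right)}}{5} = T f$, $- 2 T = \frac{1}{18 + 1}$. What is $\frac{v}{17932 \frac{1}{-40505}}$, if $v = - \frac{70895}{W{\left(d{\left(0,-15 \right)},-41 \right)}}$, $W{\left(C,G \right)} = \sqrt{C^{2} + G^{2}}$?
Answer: $\frac{54560437525 \sqrt{2432989}}{21814179374} \approx 3901.3$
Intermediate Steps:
$T = - \frac{1}{38}$ ($T = - \frac{1}{2 \left(18 + 1\right)} = - \frac{1}{2 \cdot 19} = \left(- \frac{1}{2}\right) \frac{1}{19} = - \frac{1}{38} \approx -0.026316$)
$d{\left(s,f \right)} = \frac{5 f}{38}$ ($d{\left(s,f \right)} = - 5 \left(- \frac{f}{38}\right) = \frac{5 f}{38}$)
$v = - \frac{2694010 \sqrt{2432989}}{2432989}$ ($v = - \frac{70895}{\sqrt{\left(\frac{5}{38} \left(-15\right)\right)^{2} + \left(-41\right)^{2}}} = - \frac{70895}{\sqrt{\left(- \frac{75}{38}\right)^{2} + 1681}} = - \frac{70895}{\sqrt{\frac{5625}{1444} + 1681}} = - \frac{70895}{\sqrt{\frac{2432989}{1444}}} = - \frac{70895}{\frac{1}{38} \sqrt{2432989}} = - 70895 \frac{38 \sqrt{2432989}}{2432989} = - \frac{2694010 \sqrt{2432989}}{2432989} \approx -1727.1$)
$\frac{v}{17932 \frac{1}{-40505}} = \frac{\left(- \frac{2694010}{2432989}\right) \sqrt{2432989}}{17932 \frac{1}{-40505}} = \frac{\left(- \frac{2694010}{2432989}\right) \sqrt{2432989}}{17932 \left(- \frac{1}{40505}\right)} = \frac{\left(- \frac{2694010}{2432989}\right) \sqrt{2432989}}{- \frac{17932}{40505}} = - \frac{2694010 \sqrt{2432989}}{2432989} \left(- \frac{40505}{17932}\right) = \frac{54560437525 \sqrt{2432989}}{21814179374}$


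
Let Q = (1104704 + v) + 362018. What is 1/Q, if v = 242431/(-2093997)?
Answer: 2093997/3071311225403 ≈ 6.8179e-7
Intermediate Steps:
v = -242431/2093997 (v = 242431*(-1/2093997) = -242431/2093997 ≈ -0.11577)
Q = 3071311225403/2093997 (Q = (1104704 - 242431/2093997) + 362018 = 2313246619457/2093997 + 362018 = 3071311225403/2093997 ≈ 1.4667e+6)
1/Q = 1/(3071311225403/2093997) = 2093997/3071311225403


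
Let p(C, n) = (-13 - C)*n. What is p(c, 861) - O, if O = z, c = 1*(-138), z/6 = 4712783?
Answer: -28169073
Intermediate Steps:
z = 28276698 (z = 6*4712783 = 28276698)
c = -138
O = 28276698
p(C, n) = n*(-13 - C)
p(c, 861) - O = -1*861*(13 - 138) - 1*28276698 = -1*861*(-125) - 28276698 = 107625 - 28276698 = -28169073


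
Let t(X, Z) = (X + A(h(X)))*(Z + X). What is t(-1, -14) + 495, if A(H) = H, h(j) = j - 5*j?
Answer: 450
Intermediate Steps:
h(j) = -4*j
t(X, Z) = -3*X*(X + Z) (t(X, Z) = (X - 4*X)*(Z + X) = (-3*X)*(X + Z) = -3*X*(X + Z))
t(-1, -14) + 495 = 3*(-1)*(-1*(-1) - 1*(-14)) + 495 = 3*(-1)*(1 + 14) + 495 = 3*(-1)*15 + 495 = -45 + 495 = 450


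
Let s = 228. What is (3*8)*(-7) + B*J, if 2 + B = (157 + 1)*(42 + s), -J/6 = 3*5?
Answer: -3839388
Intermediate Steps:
J = -90 (J = -18*5 = -6*15 = -90)
B = 42658 (B = -2 + (157 + 1)*(42 + 228) = -2 + 158*270 = -2 + 42660 = 42658)
(3*8)*(-7) + B*J = (3*8)*(-7) + 42658*(-90) = 24*(-7) - 3839220 = -168 - 3839220 = -3839388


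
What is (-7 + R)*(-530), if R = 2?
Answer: 2650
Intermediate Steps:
(-7 + R)*(-530) = (-7 + 2)*(-530) = -5*(-530) = 2650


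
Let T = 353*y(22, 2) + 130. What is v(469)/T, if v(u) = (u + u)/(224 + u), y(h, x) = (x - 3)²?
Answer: 134/47817 ≈ 0.0028023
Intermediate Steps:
y(h, x) = (-3 + x)²
T = 483 (T = 353*(-3 + 2)² + 130 = 353*(-1)² + 130 = 353*1 + 130 = 353 + 130 = 483)
v(u) = 2*u/(224 + u) (v(u) = (2*u)/(224 + u) = 2*u/(224 + u))
v(469)/T = (2*469/(224 + 469))/483 = (2*469/693)*(1/483) = (2*469*(1/693))*(1/483) = (134/99)*(1/483) = 134/47817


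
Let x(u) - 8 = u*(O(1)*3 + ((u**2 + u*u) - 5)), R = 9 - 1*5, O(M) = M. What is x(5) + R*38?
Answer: 400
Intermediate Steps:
R = 4 (R = 9 - 5 = 4)
x(u) = 8 + u*(-2 + 2*u**2) (x(u) = 8 + u*(1*3 + ((u**2 + u*u) - 5)) = 8 + u*(3 + ((u**2 + u**2) - 5)) = 8 + u*(3 + (2*u**2 - 5)) = 8 + u*(3 + (-5 + 2*u**2)) = 8 + u*(-2 + 2*u**2))
x(5) + R*38 = (8 - 2*5 + 2*5**3) + 4*38 = (8 - 10 + 2*125) + 152 = (8 - 10 + 250) + 152 = 248 + 152 = 400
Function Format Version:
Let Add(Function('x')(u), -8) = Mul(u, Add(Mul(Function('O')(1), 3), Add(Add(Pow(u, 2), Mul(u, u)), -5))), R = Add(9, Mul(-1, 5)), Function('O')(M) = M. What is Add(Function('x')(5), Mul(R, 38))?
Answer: 400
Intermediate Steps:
R = 4 (R = Add(9, -5) = 4)
Function('x')(u) = Add(8, Mul(u, Add(-2, Mul(2, Pow(u, 2))))) (Function('x')(u) = Add(8, Mul(u, Add(Mul(1, 3), Add(Add(Pow(u, 2), Mul(u, u)), -5)))) = Add(8, Mul(u, Add(3, Add(Add(Pow(u, 2), Pow(u, 2)), -5)))) = Add(8, Mul(u, Add(3, Add(Mul(2, Pow(u, 2)), -5)))) = Add(8, Mul(u, Add(3, Add(-5, Mul(2, Pow(u, 2)))))) = Add(8, Mul(u, Add(-2, Mul(2, Pow(u, 2))))))
Add(Function('x')(5), Mul(R, 38)) = Add(Add(8, Mul(-2, 5), Mul(2, Pow(5, 3))), Mul(4, 38)) = Add(Add(8, -10, Mul(2, 125)), 152) = Add(Add(8, -10, 250), 152) = Add(248, 152) = 400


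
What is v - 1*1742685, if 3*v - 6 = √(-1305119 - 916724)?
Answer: -1742683 + 13*I*√13147/3 ≈ -1.7427e+6 + 496.86*I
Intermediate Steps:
v = 2 + 13*I*√13147/3 (v = 2 + √(-1305119 - 916724)/3 = 2 + √(-2221843)/3 = 2 + (13*I*√13147)/3 = 2 + 13*I*√13147/3 ≈ 2.0 + 496.86*I)
v - 1*1742685 = (2 + 13*I*√13147/3) - 1*1742685 = (2 + 13*I*√13147/3) - 1742685 = -1742683 + 13*I*√13147/3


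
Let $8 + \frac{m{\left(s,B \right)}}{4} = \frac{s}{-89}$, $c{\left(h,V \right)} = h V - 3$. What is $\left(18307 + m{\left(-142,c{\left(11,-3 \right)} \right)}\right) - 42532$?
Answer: $- \frac{2158305}{89} \approx -24251.0$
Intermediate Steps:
$c{\left(h,V \right)} = -3 + V h$ ($c{\left(h,V \right)} = V h - 3 = -3 + V h$)
$m{\left(s,B \right)} = -32 - \frac{4 s}{89}$ ($m{\left(s,B \right)} = -32 + 4 \frac{s}{-89} = -32 + 4 s \left(- \frac{1}{89}\right) = -32 + 4 \left(- \frac{s}{89}\right) = -32 - \frac{4 s}{89}$)
$\left(18307 + m{\left(-142,c{\left(11,-3 \right)} \right)}\right) - 42532 = \left(18307 - \frac{2280}{89}\right) - 42532 = \frac{1627043}{89} - 42532 = - \frac{2158305}{89}$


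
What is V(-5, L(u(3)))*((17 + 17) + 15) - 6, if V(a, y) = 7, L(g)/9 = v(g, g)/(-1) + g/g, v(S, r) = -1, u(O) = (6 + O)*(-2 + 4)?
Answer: 337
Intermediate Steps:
u(O) = 12 + 2*O (u(O) = (6 + O)*2 = 12 + 2*O)
L(g) = 18 (L(g) = 9*(-1/(-1) + g/g) = 9*(-1*(-1) + 1) = 9*(1 + 1) = 9*2 = 18)
V(-5, L(u(3)))*((17 + 17) + 15) - 6 = 7*((17 + 17) + 15) - 6 = 7*(34 + 15) - 6 = 7*49 - 6 = 343 - 6 = 337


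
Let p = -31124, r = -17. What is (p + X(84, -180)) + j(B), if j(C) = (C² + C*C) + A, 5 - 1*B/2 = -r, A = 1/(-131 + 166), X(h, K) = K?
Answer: -1055319/35 ≈ -30152.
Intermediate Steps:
A = 1/35 ≈ 0.028571
B = -24 (B = 10 - (-2)*(-17) = 10 - 2*17 = 10 - 34 = -24)
j(C) = 1/35 + 2*C² (j(C) = (C² + C*C) + 1/35 = (C² + C²) + 1/35 = 2*C² + 1/35 = 1/35 + 2*C²)
(p + X(84, -180)) + j(B) = (-31124 - 180) + (1/35 + 2*(-24)²) = -31304 + (1/35 + 2*576) = -31304 + (1/35 + 1152) = -31304 + 40321/35 = -1055319/35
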